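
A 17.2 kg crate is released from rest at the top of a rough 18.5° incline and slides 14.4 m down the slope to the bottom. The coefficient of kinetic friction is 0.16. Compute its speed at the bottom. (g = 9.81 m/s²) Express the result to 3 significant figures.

Taking the bottom as reference, mgh = ½mv² + μ_k N L with h = L sinθ, N = mg cosθ:
mgh = mgL sinθ = (17.2)(9.81)(14.4)sin18.5° = 770.97 J
W_f = μ_k mg cosθ · L = (0.16)(17.2)(9.81)cos18.5°·14.4 = 368.7 J
½mv² = 770.97 − 368.7 = 402.30 J
v = √(2 × 402.30/17.2) = 6.840 m/s

v = 6.84 m/s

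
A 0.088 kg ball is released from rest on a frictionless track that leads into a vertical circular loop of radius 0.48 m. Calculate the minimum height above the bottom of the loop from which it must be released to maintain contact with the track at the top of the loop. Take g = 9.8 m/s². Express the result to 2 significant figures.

At the top, for minimum speed gravity alone supplies the centripetal force: mg = mv_top²/r ⇒ v_top² = gr = 4.704 m²/s²
Energy conservation from release height h to the top (height 2r): mgh = ½mv_top² + mg(2r)
h = v_top²/(2g) + 2r = r/2 + 2r = 5r/2 = 1.200 m

h = 1.2 m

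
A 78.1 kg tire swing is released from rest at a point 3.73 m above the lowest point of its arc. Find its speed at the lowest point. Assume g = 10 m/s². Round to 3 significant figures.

Energy conservation between the two points: mgh = ½mv²
The mass cancels from both sides.
v = √(2gh) = √(2 × 10 × 3.73) = √74.600 = 8.637 m/s

v = 8.64 m/s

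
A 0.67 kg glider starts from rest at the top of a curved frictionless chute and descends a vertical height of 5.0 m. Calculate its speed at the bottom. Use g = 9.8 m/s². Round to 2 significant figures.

Equating total energy at the two states: mgh = ½mv²
v = √(2gh) = √(2 × 9.8 × 5.0) = √98.000 = 9.899 m/s

v = 9.9 m/s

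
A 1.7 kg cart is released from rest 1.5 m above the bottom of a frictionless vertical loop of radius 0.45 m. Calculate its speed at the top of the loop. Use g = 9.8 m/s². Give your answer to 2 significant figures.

Energy conservation: mgh = ½mv_top² + mg(2r)
v_top² = 2g(h − 2r) = 2(9.8)(1.5 − 0.9000) = 11.76
v_top = 3.429 m/s

v = 3.4 m/s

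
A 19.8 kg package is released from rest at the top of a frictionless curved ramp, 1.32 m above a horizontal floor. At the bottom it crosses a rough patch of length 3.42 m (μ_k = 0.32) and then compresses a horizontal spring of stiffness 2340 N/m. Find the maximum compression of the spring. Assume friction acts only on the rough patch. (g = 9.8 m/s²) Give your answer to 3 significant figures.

x = 0.193 m

Initial energy: E₁ = mgh = (19.8)(9.8)(1.32) = 256.13 J
Friction removes W_f = μ_k mg d = (0.32)(19.8)(9.8)(3.42) = 212.4 J
Energy reaching the spring: E = 256.13 − 212.4 = 43.775 J
At max compression ½kx² = E ⇒ x = √(2E/k) = √(2 × 43.775/2340) = 0.1934 m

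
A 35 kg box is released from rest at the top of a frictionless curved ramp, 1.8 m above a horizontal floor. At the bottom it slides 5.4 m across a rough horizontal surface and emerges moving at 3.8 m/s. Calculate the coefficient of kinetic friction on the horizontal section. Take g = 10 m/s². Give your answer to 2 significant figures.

μ_k = 0.20

Energy bookkeeping (friction removes W_f = μ_k N d):
mgh = ½mv² + μ_k m g d
mgh = 630.00 J; ½mv² = 252.70 J
W_f = 630.00 − 252.70 = 377.3 J
μ_k = W_f/(mg·d) = 377.3/(350.0 × 5.4) = 0.1996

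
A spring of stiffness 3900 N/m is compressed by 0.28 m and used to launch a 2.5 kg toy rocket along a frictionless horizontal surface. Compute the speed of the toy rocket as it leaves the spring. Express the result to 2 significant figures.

The toy rocket leaves the spring when the spring is at natural length, so ½kx² = ½mv²
v = x√(k/m) = 0.28 × √(3900/2.5) = 11.06 m/s

v = 11 m/s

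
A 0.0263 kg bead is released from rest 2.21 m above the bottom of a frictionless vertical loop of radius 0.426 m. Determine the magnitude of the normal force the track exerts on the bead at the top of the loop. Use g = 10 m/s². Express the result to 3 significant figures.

Energy from release to top (height 2r): mgh = ½mv_top² + mg(2r)
v_top² = 2g(h − 2r) = 2(10)(2.21 − 0.8520) = 27.160 m²/s²
At the top, both N and weight point toward the centre: N + mg = mv_top²/r
N = m(v_top²/r − g) = 0.0263(27.160/0.426 − 10) = 1.414 N

N = 1.41 N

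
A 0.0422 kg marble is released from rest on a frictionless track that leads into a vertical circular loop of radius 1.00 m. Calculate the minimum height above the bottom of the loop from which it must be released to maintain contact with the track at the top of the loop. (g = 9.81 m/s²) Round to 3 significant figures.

At the top, for minimum speed gravity alone supplies the centripetal force: mg = mv_top²/r ⇒ v_top² = gr = 9.810 m²/s²
Energy conservation from release height h to the top (height 2r): mgh = ½mv_top² + mg(2r)
h = v_top²/(2g) + 2r = r/2 + 2r = 5r/2 = 2.500 m

h = 2.50 m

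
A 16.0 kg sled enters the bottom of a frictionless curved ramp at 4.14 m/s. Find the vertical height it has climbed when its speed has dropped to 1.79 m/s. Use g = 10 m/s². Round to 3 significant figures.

h = 0.697 m

Energy balance between the two points: ½mv₁² = ½mv₂² + mgh
h = (v₁² − v₂²)/(2g) = (4.14² − 1.79²)/(2 × 10) = 0.6968 m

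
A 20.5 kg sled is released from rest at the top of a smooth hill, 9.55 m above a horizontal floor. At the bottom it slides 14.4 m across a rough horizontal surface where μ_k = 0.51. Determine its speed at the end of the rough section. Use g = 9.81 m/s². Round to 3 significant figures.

Applying the work–energy principle:
mgh = ½mv² + μ_k m g d
W_f = μ_k mg d = (0.51)(20.5)(9.81)(14.4) = 1477 J
½mv² = mgh − W_f = 1920.6 − 1477 = 443.64 J
v = √(2 × 443.64/20.5) = 6.579 m/s

v = 6.58 m/s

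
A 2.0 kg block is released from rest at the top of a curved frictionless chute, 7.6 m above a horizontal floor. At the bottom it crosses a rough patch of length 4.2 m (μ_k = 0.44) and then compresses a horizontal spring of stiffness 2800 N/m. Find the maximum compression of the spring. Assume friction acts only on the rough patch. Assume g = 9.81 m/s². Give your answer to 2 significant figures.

Initial energy: E₁ = mgh = (2.0)(9.81)(7.6) = 149.11 J
Friction removes W_f = μ_k mg d = (0.44)(2.0)(9.81)(4.2) = 36.26 J
Energy reaching the spring: E = 149.11 − 36.26 = 112.85 J
At max compression ½kx² = E ⇒ x = √(2E/k) = √(2 × 112.85/2800) = 0.2839 m

x = 0.28 m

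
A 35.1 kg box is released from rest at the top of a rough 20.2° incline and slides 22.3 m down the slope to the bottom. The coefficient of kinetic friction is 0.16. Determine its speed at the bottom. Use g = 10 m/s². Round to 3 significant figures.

v = 9.33 m/s

Energy: mgh = ½mv² + W_f, with h = L sinθ and W_f = μ_k (mg cosθ) L
mgh = mgL sinθ = (35.1)(10)(22.3)sin20.2° = 2702.8 J
W_f = μ_k mg cosθ · L = (0.16)(35.1)(10)cos20.2°·22.3 = 1175 J
½mv² = 2702.8 − 1175 = 1527.4 J
v = √(2 × 1527.4/35.1) = 9.329 m/s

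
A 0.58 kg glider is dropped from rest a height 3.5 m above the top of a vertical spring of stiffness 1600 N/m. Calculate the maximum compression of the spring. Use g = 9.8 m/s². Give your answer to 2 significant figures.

x = 0.16 m

Take the reference level at the top of the uncompressed spring. At max compression the glider has fallen H + x and is momentarily at rest:
mg(H + x) = ½kx²
½(1600)x² − (0.58)(9.8)x − (0.58)(9.8)(3.5) = 0
800.0x² − 5.684x − 19.89 = 0
x = [5.684 + √(32.31 + 63661)]/(2 × 800.0) = 0.1613 m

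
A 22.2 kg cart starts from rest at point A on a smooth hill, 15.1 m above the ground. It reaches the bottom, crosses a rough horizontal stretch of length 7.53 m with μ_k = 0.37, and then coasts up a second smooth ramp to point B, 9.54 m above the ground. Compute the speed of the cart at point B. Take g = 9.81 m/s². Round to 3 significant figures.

Energy at A: mgh₁ = (22.2)(9.81)(15.1) = 3288.5 J
Friction loss: W_f = μ_k mg d = 606.8 J
At B: ½mv² + mgh₂ = mgh₁ − W_f
½mv² = 3288.5 − 606.8 − 2077.6 = 604.11 J
v = √(2 × 604.11/22.2) = 7.377 m/s

v = 7.38 m/s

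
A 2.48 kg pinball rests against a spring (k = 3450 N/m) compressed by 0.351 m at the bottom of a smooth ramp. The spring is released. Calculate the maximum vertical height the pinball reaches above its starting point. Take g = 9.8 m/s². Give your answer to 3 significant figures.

h = 8.74 m

All spring PE becomes gravitational PE at the highest point: ½kx² = mgh
h = kx²/(2mg) = (3450)(0.351)²/(2 × 2.48 × 9.8) = 8.744 m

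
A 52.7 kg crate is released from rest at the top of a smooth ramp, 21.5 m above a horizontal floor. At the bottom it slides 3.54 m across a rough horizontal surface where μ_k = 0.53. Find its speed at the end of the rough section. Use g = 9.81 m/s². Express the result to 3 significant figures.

v = 19.6 m/s

Energy at the top = energy at the end + work done against friction:
mgh = ½mv² + μ_k m g d
W_f = μ_k mg d = (0.53)(52.7)(9.81)(3.54) = 970.0 J
½mv² = mgh − W_f = 11115 − 970.0 = 10145 J
v = √(2 × 10145/52.7) = 19.62 m/s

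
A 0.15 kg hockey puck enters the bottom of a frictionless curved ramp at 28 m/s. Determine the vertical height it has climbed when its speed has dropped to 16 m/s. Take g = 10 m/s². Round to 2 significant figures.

Conservation of energy: ½mv₁² = ½mv₂² + mgh
h = (v₁² − v₂²)/(2g) = (28² − 16²)/(2 × 10) = 26.40 m

h = 26 m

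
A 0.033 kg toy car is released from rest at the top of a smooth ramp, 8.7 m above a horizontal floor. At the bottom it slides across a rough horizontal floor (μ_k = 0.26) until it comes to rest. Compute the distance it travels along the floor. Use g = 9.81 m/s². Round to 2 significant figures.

Energy at the top = energy at the end + work done against friction:
At rest all PE has been dissipated by friction: mgh = μ_k m g d
d = h/μ_k = 8.7/0.26 = 33.46 m

d = 33 m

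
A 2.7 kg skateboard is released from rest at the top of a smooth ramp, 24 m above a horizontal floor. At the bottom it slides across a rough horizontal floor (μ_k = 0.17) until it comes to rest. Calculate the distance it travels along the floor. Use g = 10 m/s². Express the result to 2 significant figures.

d = 140 m

Energy bookkeeping (friction removes W_f = μ_k N d):
At rest all PE has been dissipated by friction: mgh = μ_k m g d
d = h/μ_k = 24/0.17 = 141.2 m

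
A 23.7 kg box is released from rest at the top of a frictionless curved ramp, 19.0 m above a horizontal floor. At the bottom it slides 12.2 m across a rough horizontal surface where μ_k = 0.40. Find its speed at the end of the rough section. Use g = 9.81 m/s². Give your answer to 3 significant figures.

v = 16.6 m/s

Energy at the top = energy at the end + work done against friction:
mgh = ½mv² + μ_k m g d
W_f = μ_k mg d = (0.40)(23.7)(9.81)(12.2) = 1135 J
½mv² = mgh − W_f = 4417.4 − 1135 = 3282.9 J
v = √(2 × 3282.9/23.7) = 16.64 m/s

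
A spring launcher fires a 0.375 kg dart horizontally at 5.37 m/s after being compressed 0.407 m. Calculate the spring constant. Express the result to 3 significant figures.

½kx² = ½mv²
k = mv²/x² = (0.375)(5.37)²/(0.407)² = 65.28 N/m

k = 65.3 N/m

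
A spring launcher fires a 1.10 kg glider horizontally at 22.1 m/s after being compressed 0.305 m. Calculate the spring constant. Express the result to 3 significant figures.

k = 5780 N/m

Energy stored in the spring equals the launch KE: ½kx² = ½mv²
k = mv²/x² = (1.10)(22.1)²/(0.305)² = 5775 N/m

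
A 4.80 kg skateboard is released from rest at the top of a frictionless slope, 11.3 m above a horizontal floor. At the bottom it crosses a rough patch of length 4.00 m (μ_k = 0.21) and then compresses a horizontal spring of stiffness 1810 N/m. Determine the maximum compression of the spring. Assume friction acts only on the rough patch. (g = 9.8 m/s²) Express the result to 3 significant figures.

x = 0.737 m

Initial energy: E₁ = mgh = (4.80)(9.8)(11.3) = 531.55 J
Friction removes W_f = μ_k mg d = (0.21)(4.80)(9.8)(4.00) = 39.51 J
Energy reaching the spring: E = 531.55 − 39.51 = 492.04 J
At max compression ½kx² = E ⇒ x = √(2E/k) = √(2 × 492.04/1810) = 0.7374 m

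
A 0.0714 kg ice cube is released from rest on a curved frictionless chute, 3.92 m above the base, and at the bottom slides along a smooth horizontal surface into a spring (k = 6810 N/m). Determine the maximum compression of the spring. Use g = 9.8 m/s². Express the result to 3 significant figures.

Gravitational PE at the top equals spring PE at max compression: mgh = ½kx²
x = √(2mgh/k) = √(2 × 0.0714 × 9.8 × 3.92 / 6810) = 0.02838 m

x = 0.0284 m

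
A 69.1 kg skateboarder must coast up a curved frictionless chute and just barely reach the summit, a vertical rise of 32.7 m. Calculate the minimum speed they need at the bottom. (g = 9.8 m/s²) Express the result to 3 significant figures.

At the top they are momentarily at rest, so all KE converts to PE: ½mv² = mgh
v = √(2gh) = √(2 × 9.8 × 32.7) = 25.32 m/s

v = 25.3 m/s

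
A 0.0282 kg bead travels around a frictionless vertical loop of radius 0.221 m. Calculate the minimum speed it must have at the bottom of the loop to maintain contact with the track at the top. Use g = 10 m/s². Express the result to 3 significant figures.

At the top: mg = mv_top²/r ⇒ v_top² = gr = 2.210 m²/s²
Energy from bottom to top (height 2r): ½mv_bot² = ½mv_top² + mg(2r)
v_bot² = gr + 4gr = 5gr = 11.05
v_bot = √(5gr) = 3.324 m/s

v = 3.32 m/s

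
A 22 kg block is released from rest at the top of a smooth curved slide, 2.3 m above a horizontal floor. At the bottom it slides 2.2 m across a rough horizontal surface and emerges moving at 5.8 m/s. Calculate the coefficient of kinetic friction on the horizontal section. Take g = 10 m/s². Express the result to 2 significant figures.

μ_k = 0.28

Energy bookkeeping (friction removes W_f = μ_k N d):
mgh = ½mv² + μ_k m g d
mgh = 506.00 J; ½mv² = 370.04 J
W_f = 506.00 − 370.04 = 136.0 J
μ_k = W_f/(mg·d) = 136.0/(220.0 × 2.2) = 0.2809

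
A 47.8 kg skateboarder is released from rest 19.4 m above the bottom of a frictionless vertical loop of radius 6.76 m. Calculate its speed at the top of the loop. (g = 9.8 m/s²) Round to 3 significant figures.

Energy conservation: mgh = ½mv_top² + mg(2r)
v_top² = 2g(h − 2r) = 2(9.8)(19.4 − 13.52) = 115.2
v_top = 10.74 m/s

v = 10.7 m/s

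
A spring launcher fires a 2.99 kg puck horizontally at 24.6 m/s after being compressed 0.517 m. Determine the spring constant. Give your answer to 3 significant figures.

k = 6770 N/m

½kx² = ½mv²
k = mv²/x² = (2.99)(24.6)²/(0.517)² = 6770 N/m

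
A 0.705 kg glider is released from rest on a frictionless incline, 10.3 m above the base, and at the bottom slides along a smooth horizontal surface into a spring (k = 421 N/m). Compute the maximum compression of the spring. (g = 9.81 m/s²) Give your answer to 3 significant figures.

Energy conservation (no friction) from release to max compression: mgh = ½kx²
x = √(2mgh/k) = √(2 × 0.705 × 9.81 × 10.3 / 421) = 0.5817 m

x = 0.582 m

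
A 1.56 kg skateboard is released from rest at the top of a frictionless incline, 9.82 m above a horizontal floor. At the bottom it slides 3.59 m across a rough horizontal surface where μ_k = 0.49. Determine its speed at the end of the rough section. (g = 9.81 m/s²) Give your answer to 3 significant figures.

Energy at the top = energy at the end + work done against friction:
mgh = ½mv² + μ_k m g d
W_f = μ_k mg d = (0.49)(1.56)(9.81)(3.59) = 26.92 J
½mv² = mgh − W_f = 150.28 − 26.92 = 123.36 J
v = √(2 × 123.36/1.56) = 12.58 m/s

v = 12.6 m/s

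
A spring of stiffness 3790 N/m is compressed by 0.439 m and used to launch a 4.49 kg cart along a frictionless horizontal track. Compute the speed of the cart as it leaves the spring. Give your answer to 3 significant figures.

Conservation of energy: ½kx² = ½mv²
v = x√(k/m) = 0.439 × √(3790/4.49) = 12.75 m/s

v = 12.8 m/s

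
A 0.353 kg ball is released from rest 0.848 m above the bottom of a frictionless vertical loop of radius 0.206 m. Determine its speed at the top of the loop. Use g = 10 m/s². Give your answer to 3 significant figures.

Energy conservation: mgh = ½mv_top² + mg(2r)
v_top² = 2g(h − 2r) = 2(10)(0.848 − 0.4120) = 8.720
v_top = 2.953 m/s

v = 2.95 m/s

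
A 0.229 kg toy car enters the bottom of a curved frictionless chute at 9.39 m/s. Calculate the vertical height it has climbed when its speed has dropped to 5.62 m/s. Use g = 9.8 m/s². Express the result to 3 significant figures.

Energy balance between the two points: ½mv₁² = ½mv₂² + mgh
h = (v₁² − v₂²)/(2g) = (9.39² − 5.62²)/(2 × 9.8) = 2.887 m

h = 2.89 m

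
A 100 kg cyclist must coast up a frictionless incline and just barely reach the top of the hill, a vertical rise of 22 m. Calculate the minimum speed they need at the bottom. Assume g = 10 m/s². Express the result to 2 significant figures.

At the top they are momentarily at rest, so all KE converts to PE: ½mv² = mgh
v = √(2gh) = √(2 × 10 × 22) = 20.98 m/s

v = 21 m/s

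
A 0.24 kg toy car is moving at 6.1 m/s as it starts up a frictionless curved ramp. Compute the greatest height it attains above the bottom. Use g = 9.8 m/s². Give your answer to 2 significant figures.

h = 1.9 m

Setting KE at the bottom equal to PE gained: ½mv² = mgh
h = v²/(2g) = 6.1²/(2 × 9.8) = 1.898 m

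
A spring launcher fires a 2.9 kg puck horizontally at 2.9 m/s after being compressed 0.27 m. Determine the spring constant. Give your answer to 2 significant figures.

Energy stored in the spring equals the launch KE: ½kx² = ½mv²
k = mv²/x² = (2.9)(2.9)²/(0.27)² = 334.6 N/m

k = 330 N/m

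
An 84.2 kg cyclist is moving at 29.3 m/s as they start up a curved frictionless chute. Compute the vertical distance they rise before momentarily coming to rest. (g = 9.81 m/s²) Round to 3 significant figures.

h = 43.8 m

By energy conservation, ½mv² = mgh
h = v²/(2g) = 29.3²/(2 × 9.81) = 43.76 m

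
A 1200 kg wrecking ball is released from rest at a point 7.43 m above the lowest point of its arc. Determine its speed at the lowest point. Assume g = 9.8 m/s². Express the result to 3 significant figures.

Mechanical energy is conserved (no friction): mgh = ½mv²
v = √(2gh) = √(2 × 9.8 × 7.43) = √145.63 = 12.07 m/s

v = 12.1 m/s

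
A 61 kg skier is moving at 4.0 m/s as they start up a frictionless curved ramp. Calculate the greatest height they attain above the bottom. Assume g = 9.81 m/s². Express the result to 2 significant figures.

h = 0.82 m

Setting KE at the bottom equal to PE gained: ½mv² = mgh
h = v²/(2g) = 4.0²/(2 × 9.81) = 0.8155 m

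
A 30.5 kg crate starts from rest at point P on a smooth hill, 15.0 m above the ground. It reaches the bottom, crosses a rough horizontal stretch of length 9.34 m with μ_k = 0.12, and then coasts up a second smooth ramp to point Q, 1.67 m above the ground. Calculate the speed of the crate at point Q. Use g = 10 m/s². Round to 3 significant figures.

Energy at P: mgh₁ = (30.5)(10)(15.0) = 4575.0 J
Friction loss: W_f = μ_k mg d = 341.8 J
At Q: ½mv² + mgh₂ = mgh₁ − W_f
½mv² = 4575.0 − 341.8 − 509.35 = 3723.8 J
v = √(2 × 3723.8/30.5) = 15.63 m/s

v = 15.6 m/s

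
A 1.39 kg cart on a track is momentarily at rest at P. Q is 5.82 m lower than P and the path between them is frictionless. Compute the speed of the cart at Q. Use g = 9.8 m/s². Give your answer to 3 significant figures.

Mechanical energy is conserved (no friction): mgh = ½mv²
The mass cancels from both sides.
v = √(2gh) = √(2 × 9.8 × 5.82) = √114.07 = 10.68 m/s

v = 10.7 m/s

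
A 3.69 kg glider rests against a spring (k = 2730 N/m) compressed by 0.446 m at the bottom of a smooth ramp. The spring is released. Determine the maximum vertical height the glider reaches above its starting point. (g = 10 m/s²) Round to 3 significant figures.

h = 7.36 m

Energy conservation from release to the highest point: ½kx² = mgh
h = kx²/(2mg) = (2730)(0.446)²/(2 × 3.69 × 10) = 7.358 m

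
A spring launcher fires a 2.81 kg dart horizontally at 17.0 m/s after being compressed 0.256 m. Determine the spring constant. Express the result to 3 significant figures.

½kx² = ½mv²
k = mv²/x² = (2.81)(17.0)²/(0.256)² = 12392 N/m

k = 12400 N/m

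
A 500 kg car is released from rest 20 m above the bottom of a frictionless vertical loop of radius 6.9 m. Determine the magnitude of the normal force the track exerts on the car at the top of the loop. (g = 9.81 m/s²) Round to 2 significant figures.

N = 3900 N

Energy from release to top (height 2r): mgh = ½mv_top² + mg(2r)
v_top² = 2g(h − 2r) = 2(9.81)(20 − 13.80) = 121.64 m²/s²
At the top, both N and weight point toward the centre: N + mg = mv_top²/r
N = m(v_top²/r − g) = 500(121.64/6.9 − 9.81) = 3910 N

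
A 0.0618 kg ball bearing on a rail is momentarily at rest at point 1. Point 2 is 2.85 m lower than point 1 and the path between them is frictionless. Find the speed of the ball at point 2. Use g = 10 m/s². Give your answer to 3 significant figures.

Mechanical energy is conserved (no friction): mgh = ½mv²
v = √(2gh) = √(2 × 10 × 2.85) = √57.000 = 7.550 m/s

v = 7.55 m/s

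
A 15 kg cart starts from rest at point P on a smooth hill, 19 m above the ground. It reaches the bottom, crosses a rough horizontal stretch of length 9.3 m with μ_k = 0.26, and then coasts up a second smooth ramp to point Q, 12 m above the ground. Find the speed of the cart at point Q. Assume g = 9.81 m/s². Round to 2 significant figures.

v = 9.5 m/s

Energy at P: mgh₁ = (15)(9.81)(19) = 2795.8 J
Friction loss: W_f = μ_k mg d = 355.8 J
At Q: ½mv² + mgh₂ = mgh₁ − W_f
½mv² = 2795.8 − 355.8 − 1765.8 = 674.24 J
v = √(2 × 674.24/15) = 9.481 m/s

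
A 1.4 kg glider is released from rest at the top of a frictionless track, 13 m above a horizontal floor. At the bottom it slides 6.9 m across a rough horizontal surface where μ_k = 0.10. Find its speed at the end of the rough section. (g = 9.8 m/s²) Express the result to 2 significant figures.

Energy at the top = energy at the end + work done against friction:
mgh = ½mv² + μ_k m g d
W_f = μ_k mg d = (0.10)(1.4)(9.8)(6.9) = 9.467 J
½mv² = mgh − W_f = 178.36 − 9.467 = 168.89 J
v = √(2 × 168.89/1.4) = 15.53 m/s

v = 16 m/s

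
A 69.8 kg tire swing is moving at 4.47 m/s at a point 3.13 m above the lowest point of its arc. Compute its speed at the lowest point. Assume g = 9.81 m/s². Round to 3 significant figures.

v = 9.02 m/s

By conservation of mechanical energy, ½mv₀² + mgh = ½mv²
v² = v₀² + 2gh = (4.47)² + 2(9.81)(3.13) = 81.392
v = √81.392 = 9.022 m/s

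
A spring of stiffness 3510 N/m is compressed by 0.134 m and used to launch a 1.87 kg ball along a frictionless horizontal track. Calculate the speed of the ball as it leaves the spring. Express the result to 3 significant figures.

v = 5.81 m/s

Spring PE converts entirely to kinetic energy: ½kx² = ½mv²
v = x√(k/m) = 0.134 × √(3510/1.87) = 5.805 m/s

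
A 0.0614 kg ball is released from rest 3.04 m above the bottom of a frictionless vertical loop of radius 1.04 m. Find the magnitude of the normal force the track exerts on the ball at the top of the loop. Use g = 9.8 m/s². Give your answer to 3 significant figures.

Energy from release to top (height 2r): mgh = ½mv_top² + mg(2r)
v_top² = 2g(h − 2r) = 2(9.8)(3.04 − 2.080) = 18.816 m²/s²
At the top, both N and weight point toward the centre: N + mg = mv_top²/r
N = m(v_top²/r − g) = 0.0614(18.816/1.04 − 9.8) = 0.5091 N

N = 0.509 N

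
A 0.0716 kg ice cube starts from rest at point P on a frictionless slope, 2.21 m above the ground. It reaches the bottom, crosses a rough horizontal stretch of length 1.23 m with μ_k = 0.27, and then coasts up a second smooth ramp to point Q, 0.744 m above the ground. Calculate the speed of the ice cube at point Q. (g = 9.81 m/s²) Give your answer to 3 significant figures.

Energy at P: mgh₁ = (0.0716)(9.81)(2.21) = 1.5523 J
Friction loss: W_f = μ_k mg d = 0.2333 J
At Q: ½mv² + mgh₂ = mgh₁ − W_f
½mv² = 1.5523 − 0.2333 − 0.52258 = 0.79645 J
v = √(2 × 0.79645/0.0716) = 4.717 m/s

v = 4.72 m/s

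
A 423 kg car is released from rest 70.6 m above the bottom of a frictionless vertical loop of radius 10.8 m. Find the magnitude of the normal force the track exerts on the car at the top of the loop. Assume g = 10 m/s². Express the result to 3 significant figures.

N = 34200 N

Energy from release to top (height 2r): mgh = ½mv_top² + mg(2r)
v_top² = 2g(h − 2r) = 2(10)(70.6 − 21.60) = 980.00 m²/s²
At the top, both N and weight point toward the centre: N + mg = mv_top²/r
N = m(v_top²/r − g) = 423(980.00/10.8 − 10) = 34153 N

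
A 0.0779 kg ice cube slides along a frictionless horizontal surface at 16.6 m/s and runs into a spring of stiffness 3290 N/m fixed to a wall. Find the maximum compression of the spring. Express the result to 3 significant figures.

All KE is stored as spring PE at maximum compression: ½mv² = ½kx²
x = v√(m/k) = 16.6 × √(0.0779/3290) = 0.08078 m

x = 0.0808 m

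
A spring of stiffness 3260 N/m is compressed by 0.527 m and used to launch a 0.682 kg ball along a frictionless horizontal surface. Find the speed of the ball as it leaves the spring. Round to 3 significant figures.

The ball leaves the spring when the spring is at natural length, so ½kx² = ½mv²
v = x√(k/m) = 0.527 × √(3260/0.682) = 36.44 m/s

v = 36.4 m/s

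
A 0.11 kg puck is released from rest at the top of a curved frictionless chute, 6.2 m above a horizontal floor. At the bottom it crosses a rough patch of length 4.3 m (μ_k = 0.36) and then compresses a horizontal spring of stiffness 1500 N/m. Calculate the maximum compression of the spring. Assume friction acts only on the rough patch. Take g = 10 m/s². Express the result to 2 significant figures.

Initial energy: E₁ = mgh = (0.11)(10)(6.2) = 6.8200 J
Friction removes W_f = μ_k mg d = (0.36)(0.11)(10)(4.3) = 1.703 J
Energy reaching the spring: E = 6.8200 − 1.703 = 5.1172 J
At max compression ½kx² = E ⇒ x = √(2E/k) = √(2 × 5.1172/1500) = 0.08260 m

x = 0.083 m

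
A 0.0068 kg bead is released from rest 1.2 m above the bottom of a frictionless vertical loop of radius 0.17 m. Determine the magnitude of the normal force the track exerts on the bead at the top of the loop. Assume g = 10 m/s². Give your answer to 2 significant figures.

N = 0.62 N

Energy from release to top (height 2r): mgh = ½mv_top² + mg(2r)
v_top² = 2g(h − 2r) = 2(10)(1.2 − 0.3400) = 17.200 m²/s²
At the top, both N and weight point toward the centre: N + mg = mv_top²/r
N = m(v_top²/r − g) = 0.0068(17.200/0.17 − 10) = 0.6200 N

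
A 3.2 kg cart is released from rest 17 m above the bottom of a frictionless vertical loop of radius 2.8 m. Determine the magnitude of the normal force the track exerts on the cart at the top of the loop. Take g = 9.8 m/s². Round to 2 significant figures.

N = 220 N

Energy from release to top (height 2r): mgh = ½mv_top² + mg(2r)
v_top² = 2g(h − 2r) = 2(9.8)(17 − 5.600) = 223.44 m²/s²
At the top, both N and weight point toward the centre: N + mg = mv_top²/r
N = m(v_top²/r − g) = 3.2(223.44/2.8 − 9.8) = 224.0 N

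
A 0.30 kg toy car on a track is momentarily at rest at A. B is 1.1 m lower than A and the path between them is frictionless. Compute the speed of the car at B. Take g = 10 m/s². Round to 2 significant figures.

v = 4.7 m/s

Energy conservation between the two points: mgh = ½mv²
v = √(2gh) = √(2 × 10 × 1.1) = √22.000 = 4.690 m/s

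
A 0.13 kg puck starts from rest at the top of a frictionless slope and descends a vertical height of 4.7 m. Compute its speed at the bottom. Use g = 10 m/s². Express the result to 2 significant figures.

v = 9.7 m/s

Mechanical energy is conserved (no friction): mgh = ½mv²
v = √(2gh) = √(2 × 10 × 4.7) = √94.000 = 9.695 m/s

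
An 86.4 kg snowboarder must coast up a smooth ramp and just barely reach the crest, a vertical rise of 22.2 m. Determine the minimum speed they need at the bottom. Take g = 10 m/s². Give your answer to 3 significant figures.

At the top they are momentarily at rest, so all KE converts to PE: ½mv² = mgh
v = √(2gh) = √(2 × 10 × 22.2) = 21.07 m/s

v = 21.1 m/s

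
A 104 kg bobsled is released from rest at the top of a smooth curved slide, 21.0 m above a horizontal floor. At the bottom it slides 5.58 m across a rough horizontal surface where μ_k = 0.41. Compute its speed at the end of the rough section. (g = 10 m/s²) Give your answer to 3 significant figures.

Applying the work–energy principle:
mgh = ½mv² + μ_k m g d
W_f = μ_k mg d = (0.41)(104)(10)(5.58) = 2379 J
½mv² = mgh − W_f = 21840 − 2379 = 19461 J
v = √(2 × 19461/104) = 19.35 m/s

v = 19.3 m/s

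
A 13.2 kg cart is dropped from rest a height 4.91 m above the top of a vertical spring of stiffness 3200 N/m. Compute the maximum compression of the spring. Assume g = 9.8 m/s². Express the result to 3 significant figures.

x = 0.672 m

Let x be the compression. The total drop is H + x, and the cart is instantaneously at rest at max compression, so energy conservation gives:
mg(H + x) = ½kx²
½(3200)x² − (13.2)(9.8)x − (13.2)(9.8)(4.91) = 0
1600x² − 129.4x − 635.2 = 0
x = [129.4 + √(16734 + 4.0650e+06)]/(2 × 1600) = 0.6718 m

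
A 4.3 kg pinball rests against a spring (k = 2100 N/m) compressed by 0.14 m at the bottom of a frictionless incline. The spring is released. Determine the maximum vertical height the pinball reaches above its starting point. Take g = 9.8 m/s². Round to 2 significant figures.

h = 0.49 m

At maximum height the pinball is at rest, so ½kx² = mgh
h = kx²/(2mg) = (2100)(0.14)²/(2 × 4.3 × 9.8) = 0.4884 m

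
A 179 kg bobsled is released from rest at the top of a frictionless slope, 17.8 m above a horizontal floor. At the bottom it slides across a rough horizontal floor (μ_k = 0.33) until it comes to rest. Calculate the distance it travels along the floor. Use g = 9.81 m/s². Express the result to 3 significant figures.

d = 53.9 m

Energy bookkeeping (friction removes W_f = μ_k N d):
At rest all PE has been dissipated by friction: mgh = μ_k m g d
d = h/μ_k = 17.8/0.33 = 53.94 m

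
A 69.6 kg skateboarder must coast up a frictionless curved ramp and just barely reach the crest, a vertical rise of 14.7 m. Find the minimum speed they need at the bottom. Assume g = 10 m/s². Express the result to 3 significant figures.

At the top they are momentarily at rest, so all KE converts to PE: ½mv² = mgh
v = √(2gh) = √(2 × 10 × 14.7) = 17.15 m/s

v = 17.1 m/s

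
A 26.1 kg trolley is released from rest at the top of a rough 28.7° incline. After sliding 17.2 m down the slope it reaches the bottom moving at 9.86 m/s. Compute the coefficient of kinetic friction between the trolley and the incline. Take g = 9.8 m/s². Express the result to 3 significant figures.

μ_k = 0.219

mgh = ½mv² + μ_k (mg cosθ) L, with h = L sinθ
mgL sinθ = 2112.7 J; ½mv² = 1268.7 J
W_f = 2112.7 − 1268.7 = 844.0 J
μ_k = W_f/(mg cosθ · L) = 844.0/(224.4 × 17.2) = 0.2187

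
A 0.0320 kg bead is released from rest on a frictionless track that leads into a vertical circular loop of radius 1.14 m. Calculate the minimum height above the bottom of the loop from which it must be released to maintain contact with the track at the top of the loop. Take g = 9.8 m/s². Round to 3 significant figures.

At the top, for minimum speed gravity alone supplies the centripetal force: mg = mv_top²/r ⇒ v_top² = gr = 11.17 m²/s²
Energy conservation from release height h to the top (height 2r): mgh = ½mv_top² + mg(2r)
h = v_top²/(2g) + 2r = r/2 + 2r = 5r/2 = 2.850 m

h = 2.85 m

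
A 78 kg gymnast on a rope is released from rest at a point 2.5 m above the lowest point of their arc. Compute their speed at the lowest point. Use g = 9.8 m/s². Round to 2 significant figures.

v = 7.0 m/s

By conservation of mechanical energy, mgh = ½mv²
v = √(2gh) = √(2 × 9.8 × 2.5) = √49.000 = 7.000 m/s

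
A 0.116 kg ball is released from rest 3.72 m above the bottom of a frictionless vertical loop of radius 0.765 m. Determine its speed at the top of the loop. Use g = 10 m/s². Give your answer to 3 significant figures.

Energy conservation: mgh = ½mv_top² + mg(2r)
v_top² = 2g(h − 2r) = 2(10)(3.72 − 1.530) = 43.80
v_top = 6.618 m/s

v = 6.62 m/s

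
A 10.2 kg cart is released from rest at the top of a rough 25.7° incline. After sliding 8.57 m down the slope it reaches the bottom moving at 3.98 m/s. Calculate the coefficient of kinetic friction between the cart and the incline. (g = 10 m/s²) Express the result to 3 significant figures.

μ_k = 0.379

The energy dissipated by friction is the PE lost minus the KE gained:
mgL sinθ = 379.08 J; ½mv² = 80.786 J
W_f = 379.08 − 80.786 = 298.3 J
μ_k = W_f/(mg cosθ · L) = 298.3/(91.91 × 8.57) = 0.3787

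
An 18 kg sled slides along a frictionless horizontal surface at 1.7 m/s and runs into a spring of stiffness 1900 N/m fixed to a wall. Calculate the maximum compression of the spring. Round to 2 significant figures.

x = 0.17 m

At max compression the sled is momentarily at rest: ½mv² = ½kx²
x = v√(m/k) = 1.7 × √(18/1900) = 0.1655 m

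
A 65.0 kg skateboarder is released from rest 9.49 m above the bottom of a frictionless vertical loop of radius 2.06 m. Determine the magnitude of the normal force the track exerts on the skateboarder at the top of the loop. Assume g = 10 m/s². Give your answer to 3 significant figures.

Energy from release to top (height 2r): mgh = ½mv_top² + mg(2r)
v_top² = 2g(h − 2r) = 2(10)(9.49 − 4.120) = 107.40 m²/s²
At the top, both N and weight point toward the centre: N + mg = mv_top²/r
N = m(v_top²/r − g) = 65.0(107.40/2.06 − 10) = 2739 N

N = 2740 N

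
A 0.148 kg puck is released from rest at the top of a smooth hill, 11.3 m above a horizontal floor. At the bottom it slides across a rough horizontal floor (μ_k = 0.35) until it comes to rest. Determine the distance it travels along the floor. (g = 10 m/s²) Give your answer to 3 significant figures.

Applying the work–energy principle:
At rest all PE has been dissipated by friction: mgh = μ_k m g d
d = h/μ_k = 11.3/0.35 = 32.29 m

d = 32.3 m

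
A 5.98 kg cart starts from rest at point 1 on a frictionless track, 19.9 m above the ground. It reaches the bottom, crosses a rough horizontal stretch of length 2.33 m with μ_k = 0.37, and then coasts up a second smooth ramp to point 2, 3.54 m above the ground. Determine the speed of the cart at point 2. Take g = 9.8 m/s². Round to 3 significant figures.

Energy at 1: mgh₁ = (5.98)(9.8)(19.9) = 1166.2 J
Friction loss: W_f = μ_k mg d = 50.52 J
At 2: ½mv² + mgh₂ = mgh₁ − W_f
½mv² = 1166.2 − 50.52 − 207.46 = 908.24 J
v = √(2 × 908.24/5.98) = 17.43 m/s

v = 17.4 m/s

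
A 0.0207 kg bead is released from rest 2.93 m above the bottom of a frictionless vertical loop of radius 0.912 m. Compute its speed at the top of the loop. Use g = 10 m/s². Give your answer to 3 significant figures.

Energy conservation: mgh = ½mv_top² + mg(2r)
v_top² = 2g(h − 2r) = 2(10)(2.93 − 1.824) = 22.12
v_top = 4.703 m/s

v = 4.70 m/s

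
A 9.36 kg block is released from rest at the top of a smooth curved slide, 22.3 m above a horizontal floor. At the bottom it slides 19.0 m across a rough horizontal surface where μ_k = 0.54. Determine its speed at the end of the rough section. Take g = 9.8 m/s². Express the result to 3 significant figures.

v = 15.4 m/s

Energy bookkeeping (friction removes W_f = μ_k N d):
mgh = ½mv² + μ_k m g d
W_f = μ_k mg d = (0.54)(9.36)(9.8)(19.0) = 941.1 J
½mv² = mgh − W_f = 2045.5 − 941.1 = 1104.4 J
v = √(2 × 1104.4/9.36) = 15.36 m/s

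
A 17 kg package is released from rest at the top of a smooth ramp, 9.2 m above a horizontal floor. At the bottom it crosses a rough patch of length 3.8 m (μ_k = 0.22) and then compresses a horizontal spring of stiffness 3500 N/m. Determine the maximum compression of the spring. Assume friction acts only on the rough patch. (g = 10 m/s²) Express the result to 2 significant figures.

Initial energy: E₁ = mgh = (17)(10)(9.2) = 1564.0 J
Friction removes W_f = μ_k mg d = (0.22)(17)(10)(3.8) = 142.1 J
Energy reaching the spring: E = 1564.0 − 142.1 = 1421.9 J
At max compression ½kx² = E ⇒ x = √(2E/k) = √(2 × 1421.9/3500) = 0.9014 m

x = 0.90 m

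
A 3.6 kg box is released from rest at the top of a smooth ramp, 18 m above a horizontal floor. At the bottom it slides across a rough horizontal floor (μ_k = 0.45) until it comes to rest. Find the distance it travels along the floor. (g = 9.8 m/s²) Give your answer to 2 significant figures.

d = 40 m

Applying the work–energy principle:
At rest all PE has been dissipated by friction: mgh = μ_k m g d
d = h/μ_k = 18/0.45 = 40.00 m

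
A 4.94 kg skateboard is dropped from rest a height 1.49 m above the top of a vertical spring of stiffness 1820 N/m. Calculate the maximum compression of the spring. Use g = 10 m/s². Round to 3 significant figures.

x = 0.313 m

Measuring PE from the top of the relaxed spring, at max compression the skateboard has dropped H + x with zero KE, so:
mg(H + x) = ½kx²
½(1820)x² − (4.94)(10)x − (4.94)(10)(1.49) = 0
910.0x² − 49.40x − 73.61 = 0
x = [49.40 + √(2440 + 267926)]/(2 × 910.0) = 0.3128 m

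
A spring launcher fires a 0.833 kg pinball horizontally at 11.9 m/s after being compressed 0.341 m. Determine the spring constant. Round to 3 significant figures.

½kx² = ½mv²
k = mv²/x² = (0.833)(11.9)²/(0.341)² = 1014 N/m

k = 1010 N/m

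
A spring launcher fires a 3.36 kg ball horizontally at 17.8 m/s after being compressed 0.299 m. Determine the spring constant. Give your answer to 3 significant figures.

Energy stored in the spring equals the launch KE: ½kx² = ½mv²
k = mv²/x² = (3.36)(17.8)²/(0.299)² = 11908 N/m

k = 11900 N/m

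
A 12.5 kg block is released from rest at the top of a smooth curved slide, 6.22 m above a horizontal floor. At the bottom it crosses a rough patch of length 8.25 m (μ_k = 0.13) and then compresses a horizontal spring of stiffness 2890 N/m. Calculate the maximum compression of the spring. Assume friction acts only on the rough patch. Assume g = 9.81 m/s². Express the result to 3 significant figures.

Initial energy: E₁ = mgh = (12.5)(9.81)(6.22) = 762.73 J
Friction removes W_f = μ_k mg d = (0.13)(12.5)(9.81)(8.25) = 131.5 J
Energy reaching the spring: E = 762.73 − 131.5 = 631.21 J
At max compression ½kx² = E ⇒ x = √(2E/k) = √(2 × 631.21/2890) = 0.6609 m

x = 0.661 m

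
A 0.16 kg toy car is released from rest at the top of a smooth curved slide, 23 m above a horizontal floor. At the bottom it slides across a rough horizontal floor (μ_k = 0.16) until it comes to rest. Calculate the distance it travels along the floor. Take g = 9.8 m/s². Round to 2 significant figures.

Applying the work–energy principle:
At rest all PE has been dissipated by friction: mgh = μ_k m g d
d = h/μ_k = 23/0.16 = 143.8 m

d = 140 m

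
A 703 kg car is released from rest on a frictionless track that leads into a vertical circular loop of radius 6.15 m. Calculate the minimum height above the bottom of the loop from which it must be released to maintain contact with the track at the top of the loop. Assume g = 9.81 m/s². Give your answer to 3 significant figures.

At the top, for minimum speed gravity alone supplies the centripetal force: mg = mv_top²/r ⇒ v_top² = gr = 60.33 m²/s²
Energy conservation from release height h to the top (height 2r): mgh = ½mv_top² + mg(2r)
h = v_top²/(2g) + 2r = r/2 + 2r = 5r/2 = 15.38 m

h = 15.4 m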